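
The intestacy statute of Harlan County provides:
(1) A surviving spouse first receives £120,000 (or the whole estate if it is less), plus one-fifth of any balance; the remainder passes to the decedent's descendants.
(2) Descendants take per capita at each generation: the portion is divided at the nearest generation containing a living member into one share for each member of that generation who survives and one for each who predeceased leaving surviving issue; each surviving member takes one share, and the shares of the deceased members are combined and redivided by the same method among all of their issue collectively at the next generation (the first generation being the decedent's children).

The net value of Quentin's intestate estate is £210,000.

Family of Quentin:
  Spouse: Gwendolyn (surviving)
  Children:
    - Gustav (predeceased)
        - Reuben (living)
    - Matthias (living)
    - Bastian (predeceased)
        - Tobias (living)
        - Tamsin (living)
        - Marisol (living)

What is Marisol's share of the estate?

Marisol receives £12,000.

Gwendolyn first takes £120,000, leaving a balance of £90,000. Gwendolyn then takes one-fifth of the balance (£18,000), for a total of £138,000. The remaining £72,000 passes to the descendants.
The descendants' portion (£72,000) is divided at the children's generation into 3 shares of £24,000. Matthias takes £24,000. The 2 shares of the deceased (Gustav and Bastian) are combined into a pool of £48,000.
That pool (£48,000) is divided at the grandchildren's generation equally among Reuben, Tobias, Tamsin, and Marisol: £12,000 each.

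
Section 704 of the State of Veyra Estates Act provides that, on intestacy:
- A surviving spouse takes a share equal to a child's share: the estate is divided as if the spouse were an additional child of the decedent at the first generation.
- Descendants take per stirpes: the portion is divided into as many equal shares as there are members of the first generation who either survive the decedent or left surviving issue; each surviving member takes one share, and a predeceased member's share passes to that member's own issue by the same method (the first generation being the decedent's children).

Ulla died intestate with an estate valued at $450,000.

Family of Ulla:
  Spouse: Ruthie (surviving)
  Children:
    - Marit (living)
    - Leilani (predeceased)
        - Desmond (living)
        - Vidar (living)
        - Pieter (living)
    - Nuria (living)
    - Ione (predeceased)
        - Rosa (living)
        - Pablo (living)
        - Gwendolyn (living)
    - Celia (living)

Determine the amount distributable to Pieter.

The spouse counts as an additional share at the children's level, so there are 6 primary shares of $75,000. Ruthie takes one such share ($75,000).
The children's combined portion ($375,000) is divided into 5 shares of $75,000: Marit, Nuria, and Celia each take $75,000; Leilani's $75,000 share passes to Leilani's issue; Ione's $75,000 share passes to Ione's issue.
Leilani's share ($75,000) is divided into 3 shares of $25,000: Desmond, Vidar, and Pieter each take $25,000.
Ione's share ($75,000) is divided into 3 shares of $25,000: Rosa, Pablo, and Gwendolyn each take $25,000.

Pieter receives $25,000.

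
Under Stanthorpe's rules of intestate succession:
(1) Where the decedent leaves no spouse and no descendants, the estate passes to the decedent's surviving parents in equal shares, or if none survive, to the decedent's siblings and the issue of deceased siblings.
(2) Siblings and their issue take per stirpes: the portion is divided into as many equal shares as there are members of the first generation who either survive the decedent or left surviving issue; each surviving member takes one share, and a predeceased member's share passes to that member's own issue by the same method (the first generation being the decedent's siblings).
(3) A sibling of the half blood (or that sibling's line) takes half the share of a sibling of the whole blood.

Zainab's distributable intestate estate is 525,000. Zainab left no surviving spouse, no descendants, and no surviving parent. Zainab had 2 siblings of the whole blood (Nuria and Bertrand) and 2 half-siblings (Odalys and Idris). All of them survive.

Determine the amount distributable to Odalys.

Odalys receives 87,500.

The entire 525,000 passes to the siblings and their issue.
Counting each half-blood sibling's line as half a unit, there are 3 units in 525,000, so one unit is 175,000. Whole-blood lines (Nuria and Bertrand) take 175,000 each; half-blood lines (Odalys and Idris) take 87,500 each.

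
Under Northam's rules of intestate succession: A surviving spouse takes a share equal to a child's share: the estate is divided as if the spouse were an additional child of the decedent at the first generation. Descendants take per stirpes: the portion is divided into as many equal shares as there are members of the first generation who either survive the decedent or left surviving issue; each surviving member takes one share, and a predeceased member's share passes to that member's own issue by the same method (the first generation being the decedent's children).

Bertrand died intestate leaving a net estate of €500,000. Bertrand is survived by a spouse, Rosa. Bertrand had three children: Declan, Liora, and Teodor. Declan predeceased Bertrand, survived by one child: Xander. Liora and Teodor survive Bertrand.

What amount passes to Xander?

Xander receives €125,000.

The spouse counts as an additional share at the children's level, so there are 4 primary shares of €125,000. Rosa takes one such share (€125,000).
The children's combined portion (€375,000) is divided into 3 shares of €125,000: Liora and Teodor each take €125,000; Declan's €125,000 share passes to Declan's issue.
Declan's share (€125,000) passes entirely to Xander.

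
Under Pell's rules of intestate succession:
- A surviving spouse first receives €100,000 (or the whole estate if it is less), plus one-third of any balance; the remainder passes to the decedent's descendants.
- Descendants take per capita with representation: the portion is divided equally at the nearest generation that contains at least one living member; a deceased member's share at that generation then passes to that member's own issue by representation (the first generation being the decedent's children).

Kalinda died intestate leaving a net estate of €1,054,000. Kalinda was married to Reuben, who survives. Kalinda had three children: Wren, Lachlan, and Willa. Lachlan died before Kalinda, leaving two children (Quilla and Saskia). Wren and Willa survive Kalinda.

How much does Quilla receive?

Quilla receives €106,000.

Reuben first takes €100,000, leaving a balance of €954,000. Reuben then takes one-third of the balance (€318,000), for a total of €418,000. The remaining €636,000 passes to the descendants.
The descendants' portion (€636,000) is divided into 3 shares of €212,000: Wren and Willa each take €212,000; Lachlan's €212,000 share passes to Lachlan's issue.
Lachlan's share (€212,000) is divided into 2 shares of €106,000: Quilla and Saskia each take €106,000.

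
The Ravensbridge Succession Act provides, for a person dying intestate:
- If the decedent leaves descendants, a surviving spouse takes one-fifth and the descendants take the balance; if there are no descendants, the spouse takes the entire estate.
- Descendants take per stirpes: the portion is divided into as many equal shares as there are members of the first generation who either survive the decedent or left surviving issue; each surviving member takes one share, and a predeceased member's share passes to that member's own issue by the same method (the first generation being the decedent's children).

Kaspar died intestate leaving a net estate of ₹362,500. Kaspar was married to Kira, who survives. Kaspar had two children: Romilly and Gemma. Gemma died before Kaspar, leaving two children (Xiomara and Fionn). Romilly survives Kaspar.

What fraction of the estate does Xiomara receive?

Kira takes one-fifth of ₹362,500 = ₹72,500. The remaining ₹290,000 passes to the descendants.
The descendants' portion (₹290,000) is divided into 2 shares of ₹145,000: Romilly takes ₹145,000; Gemma's ₹145,000 share passes to Gemma's issue.
Gemma's share (₹145,000) is divided into 2 shares of ₹72,500: Xiomara and Fionn each take ₹72,500.

Xiomara receives 1/5 of the estate.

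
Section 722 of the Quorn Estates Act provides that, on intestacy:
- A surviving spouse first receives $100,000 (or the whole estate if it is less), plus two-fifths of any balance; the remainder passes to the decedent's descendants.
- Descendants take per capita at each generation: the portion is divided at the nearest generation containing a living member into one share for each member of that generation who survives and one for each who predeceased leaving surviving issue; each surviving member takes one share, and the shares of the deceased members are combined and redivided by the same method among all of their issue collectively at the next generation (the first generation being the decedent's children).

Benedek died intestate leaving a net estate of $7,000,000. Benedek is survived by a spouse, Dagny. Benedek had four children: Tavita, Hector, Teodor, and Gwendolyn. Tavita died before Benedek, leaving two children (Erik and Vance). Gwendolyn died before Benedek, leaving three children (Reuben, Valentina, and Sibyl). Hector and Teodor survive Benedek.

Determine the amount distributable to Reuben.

Dagny first takes $100,000, leaving a balance of $6,900,000. Dagny then takes two-fifths of the balance ($2,760,000), for a total of $2,860,000. The remaining $4,140,000 passes to the descendants.
The descendants' portion ($4,140,000) is divided at the children's generation into 4 shares of $1,035,000. Hector and Teodor each take $1,035,000. The 2 shares of the deceased (Tavita and Gwendolyn) are combined into a pool of $2,070,000.
That pool ($2,070,000) is divided at the grandchildren's generation equally among Erik, Vance, Reuben, Valentina, and Sibyl: $414,000 each.

Reuben receives $414,000.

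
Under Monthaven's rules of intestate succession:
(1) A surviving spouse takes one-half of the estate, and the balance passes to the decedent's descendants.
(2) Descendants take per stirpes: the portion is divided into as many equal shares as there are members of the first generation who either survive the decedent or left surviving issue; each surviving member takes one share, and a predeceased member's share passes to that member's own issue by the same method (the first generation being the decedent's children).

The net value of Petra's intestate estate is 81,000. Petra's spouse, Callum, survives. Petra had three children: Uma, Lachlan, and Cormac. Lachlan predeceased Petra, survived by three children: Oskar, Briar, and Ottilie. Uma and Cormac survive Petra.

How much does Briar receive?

Callum takes one-half of 81,000 = 40,500. The remaining 40,500 passes to the descendants.
The descendants' portion (40,500) is divided into 3 shares of 13,500: Uma and Cormac each take 13,500; Lachlan's 13,500 share passes to Lachlan's issue.
Lachlan's share (13,500) is divided into 3 shares of 4,500: Oskar, Briar, and Ottilie each take 4,500.

Briar receives 4,500.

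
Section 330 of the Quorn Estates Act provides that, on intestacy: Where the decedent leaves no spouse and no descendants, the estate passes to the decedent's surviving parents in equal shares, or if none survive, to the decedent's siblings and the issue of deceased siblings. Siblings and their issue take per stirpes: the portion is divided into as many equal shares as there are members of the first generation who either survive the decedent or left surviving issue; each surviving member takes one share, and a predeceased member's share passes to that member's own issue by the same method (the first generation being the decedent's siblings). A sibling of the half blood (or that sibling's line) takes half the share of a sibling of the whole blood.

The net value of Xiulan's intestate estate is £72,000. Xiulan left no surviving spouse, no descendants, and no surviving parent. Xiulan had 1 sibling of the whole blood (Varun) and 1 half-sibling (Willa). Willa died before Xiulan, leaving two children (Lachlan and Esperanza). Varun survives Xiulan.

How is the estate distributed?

Lachlan: £12,000; Esperanza: £12,000; Varun: £48,000

The entire £72,000 passes to the siblings and their issue.
Counting each half-blood sibling's line as half a unit, there are 3/2 units in £72,000, so one unit is £48,000. Whole-blood lines (Varun) take £48,000 each; half-blood lines (Willa) take £24,000 each.
Willa's share (£24,000) is divided into 2 shares of £12,000: Lachlan and Esperanza each take £12,000.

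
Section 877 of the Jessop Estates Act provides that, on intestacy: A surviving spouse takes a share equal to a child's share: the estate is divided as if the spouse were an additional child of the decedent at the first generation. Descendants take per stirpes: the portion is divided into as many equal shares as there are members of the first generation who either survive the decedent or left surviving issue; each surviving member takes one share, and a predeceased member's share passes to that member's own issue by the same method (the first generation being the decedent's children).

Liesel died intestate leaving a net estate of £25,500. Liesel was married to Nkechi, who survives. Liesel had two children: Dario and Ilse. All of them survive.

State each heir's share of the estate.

The spouse counts as an additional share at the children's level, so there are 3 primary shares of £8,500. Nkechi takes one such share (£8,500).
The children's combined portion (£17,000) is divided into 2 shares of £8,500: Dario and Ilse each take £8,500.

Nkechi: £8,500; Dario: £8,500; Ilse: £8,500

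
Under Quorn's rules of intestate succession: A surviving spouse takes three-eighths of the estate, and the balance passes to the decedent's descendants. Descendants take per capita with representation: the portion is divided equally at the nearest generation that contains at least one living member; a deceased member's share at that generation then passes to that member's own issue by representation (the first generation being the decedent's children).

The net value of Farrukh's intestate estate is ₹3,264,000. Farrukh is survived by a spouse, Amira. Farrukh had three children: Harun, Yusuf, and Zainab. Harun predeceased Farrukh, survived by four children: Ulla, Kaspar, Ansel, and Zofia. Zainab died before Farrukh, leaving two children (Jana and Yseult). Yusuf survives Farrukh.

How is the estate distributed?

Amira takes three-eighths of ₹3,264,000 = ₹1,224,000. The remaining ₹2,040,000 passes to the descendants.
The descendants' portion (₹2,040,000) is divided into 3 shares of ₹680,000: Yusuf takes ₹680,000; Harun's ₹680,000 share passes to Harun's issue; Zainab's ₹680,000 share passes to Zainab's issue.
Harun's share (₹680,000) is divided into 4 shares of ₹170,000: Ulla, Kaspar, Ansel, and Zofia each take ₹170,000.
Zainab's share (₹680,000) is divided into 2 shares of ₹340,000: Jana and Yseult each take ₹340,000.

Amira: ₹1,224,000; Ulla: ₹170,000; Kaspar: ₹170,000; Ansel: ₹170,000; Zofia: ₹170,000; Yusuf: ₹680,000; Jana: ₹340,000; Yseult: ₹340,000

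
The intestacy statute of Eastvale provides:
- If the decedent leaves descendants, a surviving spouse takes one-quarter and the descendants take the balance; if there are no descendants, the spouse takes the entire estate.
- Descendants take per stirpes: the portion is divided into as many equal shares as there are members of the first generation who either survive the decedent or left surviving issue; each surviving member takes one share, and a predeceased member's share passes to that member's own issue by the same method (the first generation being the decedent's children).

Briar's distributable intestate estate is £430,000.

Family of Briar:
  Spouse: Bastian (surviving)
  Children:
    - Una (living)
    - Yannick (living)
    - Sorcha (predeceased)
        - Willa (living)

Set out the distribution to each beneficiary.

Bastian takes one-quarter of £430,000 = £107,500. The remaining £322,500 passes to the descendants.
The descendants' portion (£322,500) is divided into 3 shares of £107,500: Una and Yannick each take £107,500; Sorcha's £107,500 share passes to Sorcha's issue.
Sorcha's share (£107,500) passes entirely to Willa.

Bastian: £107,500; Una: £107,500; Yannick: £107,500; Willa: £107,500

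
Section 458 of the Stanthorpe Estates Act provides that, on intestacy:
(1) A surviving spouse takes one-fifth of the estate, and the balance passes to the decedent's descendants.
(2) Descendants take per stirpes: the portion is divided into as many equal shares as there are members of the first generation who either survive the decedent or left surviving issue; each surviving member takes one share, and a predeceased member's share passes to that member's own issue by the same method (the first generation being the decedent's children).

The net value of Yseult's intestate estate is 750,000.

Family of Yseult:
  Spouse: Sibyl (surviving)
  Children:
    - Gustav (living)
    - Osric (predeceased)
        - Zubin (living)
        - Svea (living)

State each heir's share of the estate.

Sibyl takes one-fifth of 750,000 = 150,000. The remaining 600,000 passes to the descendants.
The descendants' portion (600,000) is divided into 2 shares of 300,000: Gustav takes 300,000; Osric's 300,000 share passes to Osric's issue.
Osric's share (300,000) is divided into 2 shares of 150,000: Zubin and Svea each take 150,000.

Sibyl: 150,000; Gustav: 300,000; Zubin: 150,000; Svea: 150,000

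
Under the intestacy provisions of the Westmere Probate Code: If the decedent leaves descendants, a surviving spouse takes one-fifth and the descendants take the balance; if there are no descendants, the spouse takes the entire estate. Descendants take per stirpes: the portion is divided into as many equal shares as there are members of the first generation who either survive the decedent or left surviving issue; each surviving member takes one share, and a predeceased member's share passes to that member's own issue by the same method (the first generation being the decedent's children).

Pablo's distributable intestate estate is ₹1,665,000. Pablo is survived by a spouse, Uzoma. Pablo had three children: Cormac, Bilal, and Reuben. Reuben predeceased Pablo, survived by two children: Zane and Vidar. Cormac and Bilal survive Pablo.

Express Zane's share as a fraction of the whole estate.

Zane receives 2/15 of the estate.

Uzoma takes one-fifth of ₹1,665,000 = ₹333,000. The remaining ₹1,332,000 passes to the descendants.
The descendants' portion (₹1,332,000) is divided into 3 shares of ₹444,000: Cormac and Bilal each take ₹444,000; Reuben's ₹444,000 share passes to Reuben's issue.
Reuben's share (₹444,000) is divided into 2 shares of ₹222,000: Zane and Vidar each take ₹222,000.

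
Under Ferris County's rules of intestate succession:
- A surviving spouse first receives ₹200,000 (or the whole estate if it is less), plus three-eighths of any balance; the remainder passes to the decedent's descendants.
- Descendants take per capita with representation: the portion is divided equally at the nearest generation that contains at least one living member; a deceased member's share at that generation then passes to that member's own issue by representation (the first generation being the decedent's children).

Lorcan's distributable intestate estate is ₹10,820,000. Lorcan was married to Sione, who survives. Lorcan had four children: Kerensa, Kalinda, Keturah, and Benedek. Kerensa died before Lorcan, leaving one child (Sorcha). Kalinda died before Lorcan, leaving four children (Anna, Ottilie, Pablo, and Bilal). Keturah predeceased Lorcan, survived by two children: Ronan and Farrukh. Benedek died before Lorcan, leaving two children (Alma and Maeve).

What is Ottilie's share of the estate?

Sione first takes ₹200,000, leaving a balance of ₹10,620,000. Sione then takes three-eighths of the balance (₹3,982,500), for a total of ₹4,182,500. The remaining ₹6,637,500 passes to the descendants.
No child survives, so the initial division is made at the grandchildren's generation.
The descendants' portion (₹6,637,500) is divided into 9 shares of ₹737,500: Sorcha, Anna, Ottilie, Pablo, Bilal, Ronan, Farrukh, Alma, and Maeve each take ₹737,500.

Ottilie receives ₹737,500.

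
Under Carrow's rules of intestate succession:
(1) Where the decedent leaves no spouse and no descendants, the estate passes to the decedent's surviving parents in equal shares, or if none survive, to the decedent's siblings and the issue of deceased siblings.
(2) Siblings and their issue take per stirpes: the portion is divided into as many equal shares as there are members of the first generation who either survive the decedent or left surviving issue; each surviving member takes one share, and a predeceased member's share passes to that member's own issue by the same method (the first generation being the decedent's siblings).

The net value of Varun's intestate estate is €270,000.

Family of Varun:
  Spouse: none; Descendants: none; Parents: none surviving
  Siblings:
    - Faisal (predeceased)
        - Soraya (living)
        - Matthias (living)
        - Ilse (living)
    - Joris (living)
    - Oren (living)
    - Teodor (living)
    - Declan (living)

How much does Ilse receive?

Ilse receives €18,000.

The entire €270,000 passes to the siblings and their issue.
That amount (€270,000) is divided into 5 shares of €54,000: Joris, Oren, Teodor, and Declan each take €54,000; Faisal's €54,000 share passes to Faisal's issue.
Faisal's share (€54,000) is divided into 3 shares of €18,000: Soraya, Matthias, and Ilse each take €18,000.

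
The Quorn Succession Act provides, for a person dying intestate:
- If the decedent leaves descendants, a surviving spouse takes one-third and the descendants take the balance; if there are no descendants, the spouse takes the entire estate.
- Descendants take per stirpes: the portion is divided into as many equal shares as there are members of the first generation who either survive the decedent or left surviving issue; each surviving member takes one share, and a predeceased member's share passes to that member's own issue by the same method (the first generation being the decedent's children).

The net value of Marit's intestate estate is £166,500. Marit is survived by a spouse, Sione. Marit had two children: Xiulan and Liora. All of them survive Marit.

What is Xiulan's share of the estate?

Xiulan receives £55,500.

Sione takes one-third of £166,500 = £55,500. The remaining £111,000 passes to the descendants.
The descendants' portion (£111,000) is divided into 2 shares of £55,500: Xiulan and Liora each take £55,500.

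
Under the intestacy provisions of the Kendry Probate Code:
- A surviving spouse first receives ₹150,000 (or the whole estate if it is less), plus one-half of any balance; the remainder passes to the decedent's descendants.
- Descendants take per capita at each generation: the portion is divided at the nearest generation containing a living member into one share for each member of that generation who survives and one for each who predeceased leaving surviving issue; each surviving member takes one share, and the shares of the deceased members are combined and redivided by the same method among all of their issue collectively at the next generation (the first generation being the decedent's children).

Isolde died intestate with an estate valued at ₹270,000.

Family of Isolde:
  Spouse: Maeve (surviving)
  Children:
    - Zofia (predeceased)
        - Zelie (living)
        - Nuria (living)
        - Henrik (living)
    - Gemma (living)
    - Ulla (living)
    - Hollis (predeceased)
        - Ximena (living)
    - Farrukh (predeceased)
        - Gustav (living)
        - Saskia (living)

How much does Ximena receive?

Ximena receives ₹6,000.

Maeve first takes ₹150,000, leaving a balance of ₹120,000. Maeve then takes one-half of the balance (₹60,000), for a total of ₹210,000. The remaining ₹60,000 passes to the descendants.
The descendants' portion (₹60,000) is divided at the children's generation into 5 shares of ₹12,000. Gemma and Ulla each take ₹12,000. The 3 shares of the deceased (Zofia, Hollis, and Farrukh) are combined into a pool of ₹36,000.
That pool (₹36,000) is divided at the grandchildren's generation equally among Zelie, Nuria, Henrik, Ximena, Gustav, and Saskia: ₹6,000 each.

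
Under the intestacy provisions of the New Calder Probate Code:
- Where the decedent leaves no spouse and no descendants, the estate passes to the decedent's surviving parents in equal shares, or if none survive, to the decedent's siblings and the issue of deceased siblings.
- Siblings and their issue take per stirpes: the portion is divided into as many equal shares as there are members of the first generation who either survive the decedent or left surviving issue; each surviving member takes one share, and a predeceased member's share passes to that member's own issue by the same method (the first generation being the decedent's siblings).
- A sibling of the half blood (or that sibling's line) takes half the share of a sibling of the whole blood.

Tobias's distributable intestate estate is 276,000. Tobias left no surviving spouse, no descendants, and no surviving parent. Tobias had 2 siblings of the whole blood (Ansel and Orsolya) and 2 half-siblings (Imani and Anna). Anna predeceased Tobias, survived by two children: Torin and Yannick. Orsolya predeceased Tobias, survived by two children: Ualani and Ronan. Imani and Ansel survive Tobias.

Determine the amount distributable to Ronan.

Ronan receives 46,000.

The entire 276,000 passes to the siblings and their issue.
Counting each half-blood sibling's line as half a unit, there are 3 units in 276,000, so one unit is 92,000. Whole-blood lines (Ansel and Orsolya) take 92,000 each; half-blood lines (Imani and Anna) take 46,000 each.
Anna's share (46,000) is divided into 2 shares of 23,000: Torin and Yannick each take 23,000.
Orsolya's share (92,000) is divided into 2 shares of 46,000: Ualani and Ronan each take 46,000.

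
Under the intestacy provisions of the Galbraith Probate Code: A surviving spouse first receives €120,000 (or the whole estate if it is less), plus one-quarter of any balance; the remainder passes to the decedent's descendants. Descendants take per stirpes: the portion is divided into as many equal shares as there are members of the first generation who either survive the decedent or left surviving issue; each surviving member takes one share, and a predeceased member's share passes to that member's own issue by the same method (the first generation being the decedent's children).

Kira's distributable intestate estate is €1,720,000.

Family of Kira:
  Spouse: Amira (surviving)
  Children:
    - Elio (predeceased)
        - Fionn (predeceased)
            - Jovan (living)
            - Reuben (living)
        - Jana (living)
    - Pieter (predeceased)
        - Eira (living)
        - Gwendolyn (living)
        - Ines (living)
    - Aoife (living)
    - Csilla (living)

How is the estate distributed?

Amira: €520,000; Jovan: €75,000; Reuben: €75,000; Jana: €150,000; Eira: €100,000; Gwendolyn: €100,000; Ines: €100,000; Aoife: €300,000; Csilla: €300,000

Amira first takes €120,000, leaving a balance of €1,600,000. Amira then takes one-quarter of the balance (€400,000), for a total of €520,000. The remaining €1,200,000 passes to the descendants.
The descendants' portion (€1,200,000) is divided into 4 shares of €300,000: Aoife and Csilla each take €300,000; Elio's €300,000 share passes to Elio's issue; Pieter's €300,000 share passes to Pieter's issue.
Elio's share (€300,000) is divided into 2 shares of €150,000: Jana takes €150,000; Fionn's €150,000 share passes to Fionn's issue.
Fionn's share (€150,000) is divided into 2 shares of €75,000: Jovan and Reuben each take €75,000.
Pieter's share (€300,000) is divided into 3 shares of €100,000: Eira, Gwendolyn, and Ines each take €100,000.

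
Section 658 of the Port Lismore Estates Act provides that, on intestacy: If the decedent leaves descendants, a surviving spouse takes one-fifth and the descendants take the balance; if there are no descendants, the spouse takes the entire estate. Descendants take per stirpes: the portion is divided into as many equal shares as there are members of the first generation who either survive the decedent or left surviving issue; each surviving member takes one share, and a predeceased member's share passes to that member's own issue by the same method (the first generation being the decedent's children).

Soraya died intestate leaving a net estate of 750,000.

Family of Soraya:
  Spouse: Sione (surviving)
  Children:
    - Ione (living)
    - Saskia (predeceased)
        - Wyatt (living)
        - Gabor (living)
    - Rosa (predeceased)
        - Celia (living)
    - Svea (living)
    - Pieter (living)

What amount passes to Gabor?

Gabor receives 60,000.

Sione takes one-fifth of 750,000 = 150,000. The remaining 600,000 passes to the descendants.
The descendants' portion (600,000) is divided into 5 shares of 120,000: Ione, Svea, and Pieter each take 120,000; Saskia's 120,000 share passes to Saskia's issue; Rosa's 120,000 share passes to Rosa's issue.
Saskia's share (120,000) is divided into 2 shares of 60,000: Wyatt and Gabor each take 60,000.
Rosa's share (120,000) passes entirely to Celia.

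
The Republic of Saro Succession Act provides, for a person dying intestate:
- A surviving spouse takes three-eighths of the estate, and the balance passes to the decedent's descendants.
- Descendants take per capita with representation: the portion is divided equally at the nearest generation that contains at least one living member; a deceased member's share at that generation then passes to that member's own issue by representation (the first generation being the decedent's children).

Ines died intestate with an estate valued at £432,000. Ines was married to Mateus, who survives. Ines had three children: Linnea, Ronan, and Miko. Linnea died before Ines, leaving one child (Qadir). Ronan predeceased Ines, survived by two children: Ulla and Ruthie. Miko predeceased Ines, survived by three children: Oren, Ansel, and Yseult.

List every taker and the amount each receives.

Mateus takes three-eighths of £432,000 = £162,000. The remaining £270,000 passes to the descendants.
No child survives, so the initial division is made at the grandchildren's generation.
The descendants' portion (£270,000) is divided into 6 shares of £45,000: Qadir, Ulla, Ruthie, Oren, Ansel, and Yseult each take £45,000.

Mateus: £162,000; Qadir: £45,000; Ulla: £45,000; Ruthie: £45,000; Oren: £45,000; Ansel: £45,000; Yseult: £45,000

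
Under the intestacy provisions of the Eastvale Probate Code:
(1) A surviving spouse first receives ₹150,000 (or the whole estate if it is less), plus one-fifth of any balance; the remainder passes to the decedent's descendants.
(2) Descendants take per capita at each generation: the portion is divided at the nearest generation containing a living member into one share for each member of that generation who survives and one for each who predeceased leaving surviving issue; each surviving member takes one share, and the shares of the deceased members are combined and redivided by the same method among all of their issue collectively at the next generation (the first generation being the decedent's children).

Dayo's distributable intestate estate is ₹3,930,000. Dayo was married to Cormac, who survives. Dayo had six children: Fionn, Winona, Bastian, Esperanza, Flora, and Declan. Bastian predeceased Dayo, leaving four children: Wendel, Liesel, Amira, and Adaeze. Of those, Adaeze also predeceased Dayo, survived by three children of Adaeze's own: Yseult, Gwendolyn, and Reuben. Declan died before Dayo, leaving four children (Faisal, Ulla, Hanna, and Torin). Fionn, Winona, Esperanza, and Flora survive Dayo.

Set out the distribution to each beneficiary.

Cormac: ₹906,000; Fionn: ₹504,000; Winona: ₹504,000; Wendel: ₹126,000; Liesel: ₹126,000; Amira: ₹126,000; Yseult: ₹42,000; Gwendolyn: ₹42,000; Reuben: ₹42,000; Esperanza: ₹504,000; Flora: ₹504,000; Faisal: ₹126,000; Ulla: ₹126,000; Hanna: ₹126,000; Torin: ₹126,000

Cormac first takes ₹150,000, leaving a balance of ₹3,780,000. Cormac then takes one-fifth of the balance (₹756,000), for a total of ₹906,000. The remaining ₹3,024,000 passes to the descendants.
The descendants' portion (₹3,024,000) is divided at the children's generation into 6 shares of ₹504,000. Fionn, Winona, Esperanza, and Flora each take ₹504,000. The 2 shares of the deceased (Bastian and Declan) are combined into a pool of ₹1,008,000.
That pool (₹1,008,000) is divided at the grandchildren's generation into 8 shares of ₹126,000. Wendel, Liesel, Amira, Faisal, Ulla, Hanna, and Torin each take ₹126,000. The remaining share for the deceased Adaeze (₹126,000) is carried to the next generation.
That pool (₹126,000) is divided at the great-grandchildren's generation equally among Yseult, Gwendolyn, and Reuben: ₹42,000 each.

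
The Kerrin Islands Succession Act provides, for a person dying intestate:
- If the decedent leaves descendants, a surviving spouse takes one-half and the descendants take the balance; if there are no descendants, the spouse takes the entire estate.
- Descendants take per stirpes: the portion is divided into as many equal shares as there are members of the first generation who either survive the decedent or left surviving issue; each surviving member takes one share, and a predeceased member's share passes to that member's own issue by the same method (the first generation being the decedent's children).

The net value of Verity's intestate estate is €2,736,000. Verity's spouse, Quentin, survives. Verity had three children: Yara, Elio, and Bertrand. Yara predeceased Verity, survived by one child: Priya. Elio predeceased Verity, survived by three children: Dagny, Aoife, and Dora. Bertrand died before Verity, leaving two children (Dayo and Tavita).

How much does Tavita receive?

Quentin takes one-half of €2,736,000 = €1,368,000. The remaining €1,368,000 passes to the descendants.
The descendants' portion (€1,368,000) is divided into 3 shares of €456,000: Yara's €456,000 share passes to Yara's issue; Elio's €456,000 share passes to Elio's issue; Bertrand's €456,000 share passes to Bertrand's issue.
Yara's share (€456,000) passes entirely to Priya.
Elio's share (€456,000) is divided into 3 shares of €152,000: Dagny, Aoife, and Dora each take €152,000.
Bertrand's share (€456,000) is divided into 2 shares of €228,000: Dayo and Tavita each take €228,000.

Tavita receives €228,000.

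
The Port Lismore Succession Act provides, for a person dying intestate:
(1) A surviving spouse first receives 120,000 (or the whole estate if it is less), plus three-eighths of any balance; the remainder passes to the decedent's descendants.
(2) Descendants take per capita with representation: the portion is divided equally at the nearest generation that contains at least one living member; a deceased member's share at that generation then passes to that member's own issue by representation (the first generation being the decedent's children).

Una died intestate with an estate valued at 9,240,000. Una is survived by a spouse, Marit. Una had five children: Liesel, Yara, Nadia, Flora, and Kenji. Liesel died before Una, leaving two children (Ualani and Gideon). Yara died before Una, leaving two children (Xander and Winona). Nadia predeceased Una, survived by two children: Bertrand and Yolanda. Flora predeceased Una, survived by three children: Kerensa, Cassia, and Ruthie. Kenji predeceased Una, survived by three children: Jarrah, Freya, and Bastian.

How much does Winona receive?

Winona receives 475,000.

Marit first takes 120,000, leaving a balance of 9,120,000. Marit then takes three-eighths of the balance (3,420,000), for a total of 3,540,000. The remaining 5,700,000 passes to the descendants.
No child survives, so the initial division is made at the grandchildren's generation.
The descendants' portion (5,700,000) is divided into 12 shares of 475,000: Ualani, Gideon, Xander, Winona, Bertrand, Yolanda, Kerensa, Cassia, Ruthie, Jarrah, Freya, and Bastian each take 475,000.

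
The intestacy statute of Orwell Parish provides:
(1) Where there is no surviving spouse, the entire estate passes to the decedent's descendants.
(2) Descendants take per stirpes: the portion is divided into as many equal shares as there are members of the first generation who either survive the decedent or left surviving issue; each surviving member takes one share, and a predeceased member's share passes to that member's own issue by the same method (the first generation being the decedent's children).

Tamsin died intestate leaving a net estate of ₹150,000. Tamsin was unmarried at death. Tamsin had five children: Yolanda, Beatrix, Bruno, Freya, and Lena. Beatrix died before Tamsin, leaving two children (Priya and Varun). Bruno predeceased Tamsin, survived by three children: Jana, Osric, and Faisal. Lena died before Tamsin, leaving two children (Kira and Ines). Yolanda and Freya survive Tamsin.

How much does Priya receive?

Priya receives ₹15,000.

The entire ₹150,000 passes to the descendants.
That amount (₹150,000) is divided into 5 shares of ₹30,000: Yolanda and Freya each take ₹30,000; Beatrix's ₹30,000 share passes to Beatrix's issue; Bruno's ₹30,000 share passes to Bruno's issue; Lena's ₹30,000 share passes to Lena's issue.
Beatrix's share (₹30,000) is divided into 2 shares of ₹15,000: Priya and Varun each take ₹15,000.
Bruno's share (₹30,000) is divided into 3 shares of ₹10,000: Jana, Osric, and Faisal each take ₹10,000.
Lena's share (₹30,000) is divided into 2 shares of ₹15,000: Kira and Ines each take ₹15,000.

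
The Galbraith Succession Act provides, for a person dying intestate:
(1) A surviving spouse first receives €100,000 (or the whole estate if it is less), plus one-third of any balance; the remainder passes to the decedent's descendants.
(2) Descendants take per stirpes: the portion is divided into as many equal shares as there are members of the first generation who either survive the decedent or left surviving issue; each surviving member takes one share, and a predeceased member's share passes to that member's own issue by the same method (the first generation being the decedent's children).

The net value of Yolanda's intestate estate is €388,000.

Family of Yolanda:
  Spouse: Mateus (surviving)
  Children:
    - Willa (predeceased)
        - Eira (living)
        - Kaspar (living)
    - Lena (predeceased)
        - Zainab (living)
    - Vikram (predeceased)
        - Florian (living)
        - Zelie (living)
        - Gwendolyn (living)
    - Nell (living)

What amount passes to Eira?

Mateus first takes €100,000, leaving a balance of €288,000. Mateus then takes one-third of the balance (€96,000), for a total of €196,000. The remaining €192,000 passes to the descendants.
The descendants' portion (€192,000) is divided into 4 shares of €48,000: Nell takes €48,000; Willa's €48,000 share passes to Willa's issue; Lena's €48,000 share passes to Lena's issue; Vikram's €48,000 share passes to Vikram's issue.
Willa's share (€48,000) is divided into 2 shares of €24,000: Eira and Kaspar each take €24,000.
Lena's share (€48,000) passes entirely to Zainab.
Vikram's share (€48,000) is divided into 3 shares of €16,000: Florian, Zelie, and Gwendolyn each take €16,000.

Eira receives €24,000.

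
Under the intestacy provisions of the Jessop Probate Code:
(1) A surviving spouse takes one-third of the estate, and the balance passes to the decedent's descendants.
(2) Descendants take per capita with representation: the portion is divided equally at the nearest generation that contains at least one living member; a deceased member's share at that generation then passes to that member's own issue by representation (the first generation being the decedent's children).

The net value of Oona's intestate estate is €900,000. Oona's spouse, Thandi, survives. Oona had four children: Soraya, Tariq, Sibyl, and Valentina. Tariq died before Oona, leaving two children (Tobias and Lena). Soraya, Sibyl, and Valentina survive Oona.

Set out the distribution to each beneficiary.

Thandi takes one-third of €900,000 = €300,000. The remaining €600,000 passes to the descendants.
The descendants' portion (€600,000) is divided into 4 shares of €150,000: Soraya, Sibyl, and Valentina each take €150,000; Tariq's €150,000 share passes to Tariq's issue.
Tariq's share (€150,000) is divided into 2 shares of €75,000: Tobias and Lena each take €75,000.

Thandi: €300,000; Soraya: €150,000; Tobias: €75,000; Lena: €75,000; Sibyl: €150,000; Valentina: €150,000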